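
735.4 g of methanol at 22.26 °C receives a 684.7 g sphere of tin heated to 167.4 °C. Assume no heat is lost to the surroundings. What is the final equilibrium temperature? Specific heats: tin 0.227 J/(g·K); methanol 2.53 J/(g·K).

T_f is the heat-capacity-weighted average of the initial temperatures:
T_f = (155.43×167.4 + 1860.6×22.26) / (155.43 + 1860.6)
    = 67435 / 2016 ≈ 33.45 °C

T_f ≈ 33.4 °C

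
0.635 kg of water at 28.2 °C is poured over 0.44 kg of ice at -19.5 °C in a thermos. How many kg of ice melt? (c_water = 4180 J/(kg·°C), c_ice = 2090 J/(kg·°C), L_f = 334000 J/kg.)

m_melted ≈ 0.17 kg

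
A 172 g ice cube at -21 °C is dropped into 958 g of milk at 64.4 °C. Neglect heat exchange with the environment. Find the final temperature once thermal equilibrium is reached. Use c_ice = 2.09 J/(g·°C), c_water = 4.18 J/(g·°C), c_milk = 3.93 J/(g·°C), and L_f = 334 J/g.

T_f ≈ 39.6 °C

Let T be the final temperature. ΣQ_i = 0:
ice -21→0 °C: 172×2.09×21 = 7549.1
  melt ice: 172×334 = 57448
  meltwater 0→T: 172×4.18×T = 718.96 T
  milk cools: 958×3.93×(T − 64.4) = 3764.9(T − 64.4)
4483.9 T = 242462 − 64997 = 177465
T ≈ 39.58 °C (positive, so assuming full melt was valid).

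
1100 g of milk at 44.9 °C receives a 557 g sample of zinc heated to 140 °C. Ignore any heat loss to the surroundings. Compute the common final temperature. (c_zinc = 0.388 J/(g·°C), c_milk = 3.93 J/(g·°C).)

Net heat exchanged in the isolated system is zero:
557*0.388*(T − 140) + 1100*3.93*(T − 44.9) = 0
4539.1 T = 224359
T = 224359/4539.1 ≈ 49.43 °C

T_f ≈ 49.4 °C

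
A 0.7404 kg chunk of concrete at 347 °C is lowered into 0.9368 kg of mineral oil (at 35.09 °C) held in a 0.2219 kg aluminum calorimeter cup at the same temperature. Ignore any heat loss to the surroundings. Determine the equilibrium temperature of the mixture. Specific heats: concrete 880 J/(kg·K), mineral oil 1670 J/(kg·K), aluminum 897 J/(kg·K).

Let T be the final temperature. ΣQ_i = 0:
0.7404×880×(T − 347) + 0.9368×1670×(T − 35.09) + 0.2219×897×(T − 35.09) = 0
2415.1 T = 287970
T ≈ 119.24 °C

T_f ≈ 119.2 °C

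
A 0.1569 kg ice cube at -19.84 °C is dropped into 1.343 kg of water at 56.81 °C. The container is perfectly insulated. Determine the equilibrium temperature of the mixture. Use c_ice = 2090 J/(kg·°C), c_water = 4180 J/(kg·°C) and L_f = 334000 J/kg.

T_f ≈ 41.5 °C

Energy conservation, ΣQ = 0:
warm ice to 0 °C: 0.1569·2090·(0 − (-19.84)) = 6506; melt ice: 0.1569·334000 = 52405; meltwater 0→T: 0.1569·4180·T = 655.84 T; water: 5613.7(T − 56.81)
6269.6 T = 318917 − 58911 = 260006
T ≈ 41.47 °C — above 0 °C, consistent with complete melting.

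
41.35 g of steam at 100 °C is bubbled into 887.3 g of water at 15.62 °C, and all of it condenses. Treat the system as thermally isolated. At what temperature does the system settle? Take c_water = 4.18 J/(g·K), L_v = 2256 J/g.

T_f ≈ 43.4 °C

Taking heat into each body as positive, Σ m c ΔT = 0:
latent heat released on condensation: 41.35×2256 = 93286
  condensate cools 100→T: 41.35×4.18×(T − 100) = 172.84(T − 100)
  water warms: 887.3×4.18×(T − 15.62) = 3708.9(T − 15.62)
3881.8 T = 93286 + 17284 + 57933 = 168503
T ≈ 43.41 °C — below 100 °C, confirming all the steam condensed.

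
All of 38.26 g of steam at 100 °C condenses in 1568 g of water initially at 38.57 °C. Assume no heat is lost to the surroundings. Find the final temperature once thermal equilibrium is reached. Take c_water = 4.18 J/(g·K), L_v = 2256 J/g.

Energy conservation, ΣQ = 0:
steam→water at 100 °C releases m L_v = 38.26×2256 = 86315; condensed water 100 °C→T: 159.93(T − 100); water warms: 1568×4.18×(T − 38.57) = 6554.2(T − 38.57)
6714.2 T = 86315 + 15993 + 252797 = 355104
T ≈ 52.89 °C — below 100 °C, confirming all the steam condensed.

T_f ≈ 52.9 °C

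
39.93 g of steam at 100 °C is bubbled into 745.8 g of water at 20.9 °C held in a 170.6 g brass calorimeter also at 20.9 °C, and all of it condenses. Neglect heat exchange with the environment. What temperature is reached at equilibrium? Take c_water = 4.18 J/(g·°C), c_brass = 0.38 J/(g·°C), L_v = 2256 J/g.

T_f ≈ 51.7 °C

Net heat exchanged in the isolated system is zero:
steam→water at 100 °C releases m L_v = 39.93·2256 = 90082; condensed water 100 °C→T: 166.91(T − 100); water warms: 745.8·4.18·(T − 20.9) = 3117.4(T − 20.9); brass cup: 170.6·0.38·(T − 20.9) = 64.83(T − 20.9)
3349.2 T = 90082 + 16691 + 66509 = 173282
T ≈ 51.74 °C (< 100 °C, so full condensation is consistent).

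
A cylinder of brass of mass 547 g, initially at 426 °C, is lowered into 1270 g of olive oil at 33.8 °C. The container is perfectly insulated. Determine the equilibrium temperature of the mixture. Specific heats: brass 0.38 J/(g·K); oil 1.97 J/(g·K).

Taking heat into each body as positive, Σ m c ΔT = 0:
547*0.38*(T − 426) + 1270*1.97*(T − 33.8) = 0
207.86(T − 426) + 2501.9(T − 33.8) = 0
2709.8 T = 173113
T = 173113/2709.8 ≈ 63.88 °C

T_f ≈ 63.9 °C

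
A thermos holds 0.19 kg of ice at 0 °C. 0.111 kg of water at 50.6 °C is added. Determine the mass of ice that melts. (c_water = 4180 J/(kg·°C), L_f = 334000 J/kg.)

m_melted ≈ 0.0703 kg

Heat available from the water dropping to 0 °C: 0.111·4180·50.6 = 23477 J.
Fully melting the ice requires m_ice L_f = 0.19·334000 = 63460 J.
Since 23477 < 63460 J, not all the ice melts; equilibrium is at 0 °C.
m_melt = 23477 / L_f = 0.07029 kg.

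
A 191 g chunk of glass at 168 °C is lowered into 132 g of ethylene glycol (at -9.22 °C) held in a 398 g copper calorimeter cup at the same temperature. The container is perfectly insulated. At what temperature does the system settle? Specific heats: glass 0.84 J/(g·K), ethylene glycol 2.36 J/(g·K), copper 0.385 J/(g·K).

T_f ≈ 36.3 °C

Energy conservation, ΣQ = 0:
191*0.84*(T − 168) + 132*2.36*(T − (-9.22)) + 398*0.385*(T − (-9.22)) = 0
160.44(T − 168) + 311.52(T − (-9.22)) + 153.23(T − (-9.22)) = 0
625.19 T = 22669
T ≈ 36.26 °C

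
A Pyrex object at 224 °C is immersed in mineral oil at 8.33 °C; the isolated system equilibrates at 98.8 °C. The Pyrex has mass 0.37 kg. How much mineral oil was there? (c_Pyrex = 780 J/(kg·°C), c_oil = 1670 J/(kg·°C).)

Heat lost by the Pyrex = heat gained by the oil:
0.37·780·(224 − 98.8) = m·1670·(98.8 − 8.33)
151085 m = 36133  ⇒  m ≈ 0.2392 kg

m ≈ 0.239 kg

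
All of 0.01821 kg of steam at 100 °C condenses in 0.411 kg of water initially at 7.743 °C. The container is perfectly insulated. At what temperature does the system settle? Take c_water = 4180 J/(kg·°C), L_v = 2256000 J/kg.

Net heat exchanged in the isolated system is zero:
latent heat released on condensation: 0.01821·2256000 = 41082
  condensate cools 100→T: 0.01821·4180·(T − 100) = 76.12(T − 100)
  water warms: 0.411·4180·(T − 7.743) = 1718(T − 7.743)
1794.1 T = 41082 + 7611.8 + 13302 = 61996
T ≈ 34.56 °C, under the boiling point, so the assumption holds.

T_f ≈ 34.6 °C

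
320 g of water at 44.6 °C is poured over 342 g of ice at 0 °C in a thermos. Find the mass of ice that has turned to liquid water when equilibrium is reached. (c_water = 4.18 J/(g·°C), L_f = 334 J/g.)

m_melted ≈ 179 g

Heat available from the water dropping to 0 °C: 320×4.18×44.6 = 59657 J.
To melt every bit of ice: 342×334 = 114228 J.
59657 J < 114228 J, so only part of the ice melts and the system sits at 0 °C.
m_melted×334 = 59657  ⇒  m_melted ≈ 178.6 g.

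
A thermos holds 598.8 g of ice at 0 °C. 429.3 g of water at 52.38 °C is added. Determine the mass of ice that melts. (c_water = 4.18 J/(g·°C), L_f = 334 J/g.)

m_melted ≈ 281 g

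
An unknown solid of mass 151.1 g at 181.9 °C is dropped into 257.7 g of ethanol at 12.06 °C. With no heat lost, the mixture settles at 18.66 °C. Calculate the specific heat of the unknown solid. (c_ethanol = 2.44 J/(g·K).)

c ≈ 0.168 J/(g·K)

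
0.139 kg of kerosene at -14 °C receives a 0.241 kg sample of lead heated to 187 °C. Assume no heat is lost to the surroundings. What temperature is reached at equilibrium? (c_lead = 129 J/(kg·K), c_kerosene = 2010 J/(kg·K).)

Setting the total heat transfer to zero:
0.241·129·(T − 187) + 0.139·2010·(T − (-14)) = 0
310.48 T = 1902.2
T = 1902.2/310.48 ≈ 6.13 °C

T_f ≈ 6.1 °C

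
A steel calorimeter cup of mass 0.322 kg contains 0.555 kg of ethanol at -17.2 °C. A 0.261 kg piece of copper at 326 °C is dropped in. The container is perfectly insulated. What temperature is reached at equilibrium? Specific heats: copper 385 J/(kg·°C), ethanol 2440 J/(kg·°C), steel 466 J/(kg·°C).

Net heat exchanged in the isolated system is zero:
0.261*385*(T − 326) + 0.555*2440*(T − (-17.2)) + 0.322*466*(T − (-17.2)) = 0
100.48(T − 326) + 1354.2(T − (-17.2)) + 150.05(T − (-17.2)) = 0
(100.48 + 1354.2 + 150.05) T = 100.48*326 + 1354.2*(-17.2) + 150.05*(-17.2)
T = 6885 / 1604.7 = 4.29 °C

T_f ≈ 4.3 °C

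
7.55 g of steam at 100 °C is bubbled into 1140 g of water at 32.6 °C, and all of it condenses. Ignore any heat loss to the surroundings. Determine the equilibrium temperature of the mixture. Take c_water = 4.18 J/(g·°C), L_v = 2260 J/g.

Taking heat into each body as positive, Σ m c ΔT = 0:
steam→water at 100 °C releases m L_v = 7.55×2260 = 17063; condensed water 100 °C→T: 31.56(T − 100); original water: 4765.2(T − 32.6)
4796.8 T = 17063 + 3155.9 + 155346 = 175564
T ≈ 36.60 °C — below 100 °C, confirming all the steam condensed.

T_f ≈ 36.6 °C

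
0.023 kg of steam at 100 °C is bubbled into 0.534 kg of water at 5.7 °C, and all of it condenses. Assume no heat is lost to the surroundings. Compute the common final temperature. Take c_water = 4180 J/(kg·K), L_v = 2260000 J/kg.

T_f ≈ 31.9 °C

Setting the total heat transfer to zero:
condense steam: −0.023·2260000 = −51980; condensate cools 100→T: 0.023·4180·(T − 100) = 96.14(T − 100); water warms: 0.534·4180·(T − 5.7) = 2232.1(T − 5.7)
2328.3 T = 51980 + 9614 + 12723 = 74317
T ≈ 31.92 °C — below 100 °C, confirming all the steam condensed.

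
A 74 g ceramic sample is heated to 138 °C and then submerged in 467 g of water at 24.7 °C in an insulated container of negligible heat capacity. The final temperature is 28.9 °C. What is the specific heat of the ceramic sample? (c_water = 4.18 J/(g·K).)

Setting the total heat transfer to zero:
74×c×(28.9 − 138) + 467×4.18×(28.9 − 24.7) = 0
-8073.4 c = -8198.7
c = -8198.7/-8073.4 ≈ 1.016 J/(g·K)

c ≈ 1.02 J/(g·K)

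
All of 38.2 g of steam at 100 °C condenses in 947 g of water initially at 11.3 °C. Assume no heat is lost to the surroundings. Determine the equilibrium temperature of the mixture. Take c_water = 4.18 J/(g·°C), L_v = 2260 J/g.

T_f ≈ 35.7 °C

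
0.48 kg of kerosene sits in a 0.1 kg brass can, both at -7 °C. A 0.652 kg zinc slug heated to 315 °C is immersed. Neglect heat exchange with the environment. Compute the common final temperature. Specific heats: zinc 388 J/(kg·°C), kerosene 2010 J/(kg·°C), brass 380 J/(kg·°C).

With ΣQ=0 the equilibrium temperature is the m·c-weighted mean:
T_f = (252.98·315 + 964.8·(-7) + 38·(-7)) / (252.98 + 964.8 + 38)
    = 72668 / 1255.8 ≈ 57.87 °C

T_f ≈ 57.9 °C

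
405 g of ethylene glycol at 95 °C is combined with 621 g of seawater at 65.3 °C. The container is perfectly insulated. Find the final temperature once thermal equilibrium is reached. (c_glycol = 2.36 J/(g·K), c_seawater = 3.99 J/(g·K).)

T_f ≈ 73.6 °C

Conservation of energy gives ΣQ = 0:
405×2.36×(T − 95) + 621×3.99×(T − 65.3) = 0
955.8(T − 95) + 2477.8(T − 65.3) = 0
(955.8 + 2477.8) T = 955.8×95 + 2477.8×65.3
T ≈ 73.57 °C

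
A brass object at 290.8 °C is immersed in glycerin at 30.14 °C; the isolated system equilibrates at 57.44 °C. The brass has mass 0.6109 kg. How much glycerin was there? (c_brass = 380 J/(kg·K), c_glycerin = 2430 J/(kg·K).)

m ≈ 0.817 kg

Heat lost by the brass = heat gained by the glycerin:
0.6109×380×(290.8 − 57.44) = m×2430×(57.44 − 30.14)
66339 m = 54173  ⇒  m ≈ 0.8166 kg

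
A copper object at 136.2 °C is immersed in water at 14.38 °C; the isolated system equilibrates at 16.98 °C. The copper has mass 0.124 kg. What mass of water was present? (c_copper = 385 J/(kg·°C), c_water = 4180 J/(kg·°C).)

Setting the total heat transfer to zero:
0.124·385·(16.98 − 136.2) + m·4180·(16.98 − 14.38) = 0
10868 m = 5691.6
m = 5691.6/10868 ≈ 0.5237 kg

m ≈ 0.524 kg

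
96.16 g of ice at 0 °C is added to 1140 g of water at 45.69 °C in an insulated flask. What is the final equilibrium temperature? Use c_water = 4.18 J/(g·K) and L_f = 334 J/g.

T_f ≈ 35.9 °C

Let T be the final temperature. ΣQ_i = 0:
fusion: m_ice L_f = 96.16·334 = 32117; meltwater 0→T: 96.16·4.18·T = 401.95 T; water cools: 1140·4.18·(T − 45.69) = 4765.2(T − 45.69)
5167.1 T = 217722 − 32117 = 185605
T ≈ 35.92 °C — above 0 °C, consistent with complete melting.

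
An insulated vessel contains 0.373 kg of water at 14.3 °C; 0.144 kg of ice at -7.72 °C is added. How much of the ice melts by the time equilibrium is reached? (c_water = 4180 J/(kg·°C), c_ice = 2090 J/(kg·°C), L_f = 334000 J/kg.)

m_melted ≈ 0.0598 kg

Water can give up m c ΔT = 0.373×4180×14.3 = 22296 J before reaching 0 °C.
Of that, 0.144×2090×7.72 = 2323.4 J goes to bring the ice to 0 °C, leaving 19972 J.
Fully melting the ice requires m_ice L_f = 0.144×334000 = 48096 J.
That's not enough to melt it all — equilibrium is at 0 °C with ice remaining.
Mass melted = 19972/334000 ≈ 0.0598 kg.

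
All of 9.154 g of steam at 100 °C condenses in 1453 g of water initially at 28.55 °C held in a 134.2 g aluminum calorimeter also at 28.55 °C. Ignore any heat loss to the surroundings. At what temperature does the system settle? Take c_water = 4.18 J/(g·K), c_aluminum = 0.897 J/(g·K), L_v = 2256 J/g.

Taking heat into each body as positive, Σ m c ΔT = 0:
steam→water at 100 °C releases m L_v = 9.154·2256 = 20651; condensed water 100 °C→T: 38.26(T − 100); water warms: 1453·4.18·(T − 28.55) = 6073.5(T − 28.55); aluminum cup: 134.2·0.897·(T − 28.55) = 120.38(T − 28.55)
6232.2 T = 20651 + 3826.4 + 176836 = 201314
T ≈ 32.30 °C — below 100 °C, confirming all the steam condensed.

T_f ≈ 32.3 °C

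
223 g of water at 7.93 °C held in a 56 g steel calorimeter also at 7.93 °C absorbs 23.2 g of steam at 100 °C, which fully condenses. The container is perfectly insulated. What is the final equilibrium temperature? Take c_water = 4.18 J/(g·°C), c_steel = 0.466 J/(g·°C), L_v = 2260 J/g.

T_f ≈ 66.1 °C

Taking heat into each body as positive, Σ m c ΔT = 0:
steam→water at 100 °C releases m L_v = 23.2·2260 = 52432; condensed water 100 °C→T: 96.98(T − 100); water warms: 223·4.18·(T − 7.93) = 932.14(T − 7.93); steel cup: 56·0.466·(T − 7.93) = 26.1(T − 7.93)
1055.2 T = 52432 + 9697.6 + 7598.8 = 69728
T ≈ 66.08 °C — below 100 °C, confirming all the steam condensed.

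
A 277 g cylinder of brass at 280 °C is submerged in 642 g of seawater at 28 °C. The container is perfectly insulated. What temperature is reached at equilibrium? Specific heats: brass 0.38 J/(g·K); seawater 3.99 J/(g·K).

T_f ≈ 37.9 °C

|Q_brass| = |Q_seawater|:
277×0.38×(280 − T) = 642×3.99×(T − 28)
105.26(280 − T) = 2561.6(T − 28)
2666.8 T = 101197  ⇒  T ≈ 37.95 °C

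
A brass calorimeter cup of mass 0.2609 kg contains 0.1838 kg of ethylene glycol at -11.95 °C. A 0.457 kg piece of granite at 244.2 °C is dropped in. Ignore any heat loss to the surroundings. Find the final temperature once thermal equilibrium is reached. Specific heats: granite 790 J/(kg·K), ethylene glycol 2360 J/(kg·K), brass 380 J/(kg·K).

Net heat exchanged in the isolated system is zero:
0.457*790*(T − 244.2) + 0.1838*2360*(T − (-11.95)) + 0.2609*380*(T − (-11.95)) = 0
361.03(T − 244.2) + 433.77(T − (-11.95)) + 99.14(T − (-11.95)) = 0
(361.03 + 433.77 + 99.14) T = 361.03*244.2 + 433.77*(-11.95) + 99.14*(-11.95)
T = 81795/893.94 ≈ 91.50 °C

T_f ≈ 91.5 °C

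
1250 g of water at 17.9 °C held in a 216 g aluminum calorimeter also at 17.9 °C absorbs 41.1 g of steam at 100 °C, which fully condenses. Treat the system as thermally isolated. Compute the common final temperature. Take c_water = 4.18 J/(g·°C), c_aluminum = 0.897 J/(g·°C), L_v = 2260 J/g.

T_f ≈ 37.0 °C

Sum of m c ΔT and latent-heat terms is zero:
latent heat released on condensation: 41.1·2260 = 92886; condensed water 100 °C→T: 171.8(T − 100); original water: 5225(T − 17.9); aluminum cup: 216·0.897·(T − 17.9) = 193.75(T − 17.9)
5590.6 T = 92886 + 17180 + 96996 = 207061
T ≈ 37.04 °C (< 100 °C, so full condensation is consistent).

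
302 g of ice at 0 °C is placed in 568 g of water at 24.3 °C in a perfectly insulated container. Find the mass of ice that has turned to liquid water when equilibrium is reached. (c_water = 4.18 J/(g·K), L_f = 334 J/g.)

m_melted ≈ 173 g

Heat available from the water dropping to 0 °C: 568·4.18·24.3 = 57694 J.
Melting all 302 g of ice would need 302·334 = 100868 J.
57694 J < 100868 J, so only part of the ice melts and the system sits at 0 °C.
m_melt = 57694 / L_f = 172.7 g.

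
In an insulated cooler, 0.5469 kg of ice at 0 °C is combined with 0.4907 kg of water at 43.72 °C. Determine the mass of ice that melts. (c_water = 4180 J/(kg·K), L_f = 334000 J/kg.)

Heat available from the water dropping to 0 °C: 0.4907×4180×43.72 = 89675 J.
To melt every bit of ice: 0.5469×334000 = 182665 J.
89675 J < 182665 J, so only part of the ice melts and the system sits at 0 °C.
m_melt = 89675 / L_f = 0.2685 kg.

m_melted ≈ 0.268 kg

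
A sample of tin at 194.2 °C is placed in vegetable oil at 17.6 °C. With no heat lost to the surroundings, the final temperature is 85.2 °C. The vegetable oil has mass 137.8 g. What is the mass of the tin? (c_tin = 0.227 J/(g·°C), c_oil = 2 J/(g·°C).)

m ≈ 753 g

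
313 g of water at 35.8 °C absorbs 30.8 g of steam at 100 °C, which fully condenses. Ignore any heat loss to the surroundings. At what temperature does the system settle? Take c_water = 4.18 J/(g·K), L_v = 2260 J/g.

Energy conservation, ΣQ = 0:
latent heat released on condensation: 30.8×2260 = 69608; condensed water 100 °C→T: 128.74(T − 100); water warms: 313×4.18×(T − 35.8) = 1308.3(T − 35.8)
1437.1 T = 69608 + 12874 + 46839 = 129321
T ≈ 89.99 °C, under the boiling point, so the assumption holds.

T_f ≈ 90.0 °C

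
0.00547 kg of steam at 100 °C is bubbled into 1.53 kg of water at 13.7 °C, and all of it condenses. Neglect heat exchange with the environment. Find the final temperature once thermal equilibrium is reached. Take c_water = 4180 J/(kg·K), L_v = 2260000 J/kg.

T_f ≈ 15.9 °C

Sum of m c ΔT and latent-heat terms is zero:
steam→water at 100 °C releases m L_v = 0.00547·2260000 = 12362
  condensate cools 100→T: 0.00547·4180·(T − 100) = 22.86(T − 100)
  water warms: 1.53·4180·(T − 13.7) = 6395.4(T − 13.7)
6418.3 T = 12362 + 2286.5 + 87617 = 102266
T ≈ 15.93 °C, under the boiling point, so the assumption holds.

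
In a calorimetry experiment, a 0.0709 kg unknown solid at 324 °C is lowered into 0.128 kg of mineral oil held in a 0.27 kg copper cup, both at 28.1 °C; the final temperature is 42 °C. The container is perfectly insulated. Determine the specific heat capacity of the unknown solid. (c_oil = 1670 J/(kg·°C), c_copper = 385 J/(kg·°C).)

c ≈ 221 J/(kg·°C)

Net heat exchanged in the isolated system is zero:
0.0709·c·(42 − 324) + 0.128·1670·(42 − 28.1) + 0.27·385·(42 − 28.1) = 0
-19.99 c = -4416.2
c = -4416.2/-19.99 ≈ 220.9 J/(kg·°C)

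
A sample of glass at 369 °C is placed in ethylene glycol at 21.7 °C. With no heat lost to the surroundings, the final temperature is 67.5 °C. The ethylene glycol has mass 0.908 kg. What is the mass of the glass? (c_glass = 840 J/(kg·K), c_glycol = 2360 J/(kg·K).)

m ≈ 0.388 kg

Taking heat into each body as positive, Σ m c ΔT = 0:
m·840·(67.5 − 369) + 0.908·2360·(67.5 − 21.7) = 0
-253260 m = -98144
m = -98144/-253260 ≈ 0.3875 kg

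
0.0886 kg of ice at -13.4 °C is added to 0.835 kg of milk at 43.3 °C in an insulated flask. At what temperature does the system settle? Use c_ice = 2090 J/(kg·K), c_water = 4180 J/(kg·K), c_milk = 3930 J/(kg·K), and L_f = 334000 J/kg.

T_f ≈ 30.1 °C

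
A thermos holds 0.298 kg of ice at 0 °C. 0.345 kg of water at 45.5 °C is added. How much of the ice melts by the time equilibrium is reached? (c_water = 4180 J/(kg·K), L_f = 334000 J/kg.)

m_melted ≈ 0.196 kg

Water can give up m c ΔT = 0.345·4180·45.5 = 65616 J before reaching 0 °C.
Melting all 0.298 kg of ice would need 0.298·334000 = 99532 J.
That's not enough to melt it all — equilibrium is at 0 °C with ice remaining.
m_melt = 65616 / L_f = 0.1965 kg.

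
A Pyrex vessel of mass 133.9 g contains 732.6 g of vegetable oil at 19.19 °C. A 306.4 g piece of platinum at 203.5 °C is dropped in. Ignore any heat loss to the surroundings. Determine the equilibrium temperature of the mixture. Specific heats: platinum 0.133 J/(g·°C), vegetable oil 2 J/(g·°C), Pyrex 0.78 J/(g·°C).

T_f ≈ 23.9 °C

Setting the total heat transfer to zero:
306.4×0.133×(T − 203.5) + 732.6×2×(T − 19.19) + 133.9×0.78×(T − 19.19) = 0
(40.75 + 1465.2 + 104.44) T = 40.75×203.5 + 1465.2×19.19 + 104.44×19.19
T = 38414 / 1610.4 = 23.9 °C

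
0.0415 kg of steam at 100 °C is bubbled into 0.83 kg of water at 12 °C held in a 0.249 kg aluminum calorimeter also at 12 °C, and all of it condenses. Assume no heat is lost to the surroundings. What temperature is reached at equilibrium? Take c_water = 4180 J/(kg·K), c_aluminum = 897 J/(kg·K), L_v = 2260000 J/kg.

T_f ≈ 40.2 °C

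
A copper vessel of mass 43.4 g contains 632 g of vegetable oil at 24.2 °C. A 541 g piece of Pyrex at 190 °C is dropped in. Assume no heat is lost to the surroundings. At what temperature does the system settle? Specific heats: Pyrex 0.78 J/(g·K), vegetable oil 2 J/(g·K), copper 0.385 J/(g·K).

Taking heat into each body as positive, Σ m c ΔT = 0:
541·0.78·(T − 190) + 632·2·(T − 24.2) + 43.4·0.385·(T − 24.2) = 0
1702.7 T = 111169
T = 111169 / 1702.7 = 65.3 °C

T_f ≈ 65.3 °C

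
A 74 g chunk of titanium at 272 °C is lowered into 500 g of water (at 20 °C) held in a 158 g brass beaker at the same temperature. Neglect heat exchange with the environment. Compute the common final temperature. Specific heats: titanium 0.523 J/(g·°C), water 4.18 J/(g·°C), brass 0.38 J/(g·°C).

T_f ≈ 24.5 °C

Conservation of energy gives ΣQ = 0:
74*0.523*(T − 272) + 500*4.18*(T − 20) + 158*0.38*(T − 20) = 0
38.7(T − 272) + 2090(T − 20) + 60.04(T − 20) = 0
2188.7 T = 53528
T ≈ 24.46 °C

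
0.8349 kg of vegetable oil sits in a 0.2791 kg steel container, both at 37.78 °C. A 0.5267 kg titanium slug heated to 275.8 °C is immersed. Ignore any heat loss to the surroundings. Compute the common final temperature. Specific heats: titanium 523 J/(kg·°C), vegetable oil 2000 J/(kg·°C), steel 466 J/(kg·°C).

T_f = Σ m_i c_i T_i / Σ m_i c_i:
T_f = (275.46*275.8 + 1669.8*37.78 + 130.06*37.78) / (275.46 + 1669.8 + 130.06)
    = 143972 / 2075.3 ≈ 69.37 °C

T_f ≈ 69.4 °C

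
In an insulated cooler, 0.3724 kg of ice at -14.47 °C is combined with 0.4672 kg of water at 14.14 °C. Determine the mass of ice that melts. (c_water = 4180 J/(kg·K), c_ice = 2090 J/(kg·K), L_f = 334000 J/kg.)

Water can give up m c ΔT = 0.4672·4180·14.14 = 27614 J before reaching 0 °C.
Of that, 0.3724·2090·14.47 = 11262 J goes to bring the ice to 0 °C, leaving 16352 J.
To melt every bit of ice: 0.3724·334000 = 124382 J.
16352 J < 124382 J, so only part of the ice melts and the system sits at 0 °C.
Mass melted = 16352/334000 ≈ 0.04896 kg.

m_melted ≈ 0.049 kg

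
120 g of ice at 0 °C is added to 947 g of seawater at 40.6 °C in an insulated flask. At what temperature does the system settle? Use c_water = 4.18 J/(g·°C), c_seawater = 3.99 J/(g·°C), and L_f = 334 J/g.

Setting the total heat transfer to zero:
latent heat to melt: 120×334 = 40080
  warm the meltwater: 501.6 T
  seawater cools: 947×3.99×(T − 40.6) = 3778.5(T − 40.6)
4280.1 T = 153408 − 40080 = 113328
T ≈ 26.48 °C (positive, so assuming full melt was valid).

T_f ≈ 26.5 °C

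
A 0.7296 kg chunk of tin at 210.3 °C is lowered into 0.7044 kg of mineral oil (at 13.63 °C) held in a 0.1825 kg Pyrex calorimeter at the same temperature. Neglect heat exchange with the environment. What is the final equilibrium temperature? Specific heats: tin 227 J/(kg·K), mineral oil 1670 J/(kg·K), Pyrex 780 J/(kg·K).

T_f is the heat-capacity-weighted average of the initial temperatures:
T_f = (165.62·210.3 + 1176.3·13.63 + 142.35·13.63) / (165.62 + 1176.3 + 142.35)
    = 52804 / 1484.3 ≈ 35.57 °C

T_f ≈ 35.6 °C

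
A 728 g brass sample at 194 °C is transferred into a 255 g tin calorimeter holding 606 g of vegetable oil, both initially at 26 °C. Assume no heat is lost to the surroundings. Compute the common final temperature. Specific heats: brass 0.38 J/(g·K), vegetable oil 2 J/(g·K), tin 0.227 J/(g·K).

T_f ≈ 56.1 °C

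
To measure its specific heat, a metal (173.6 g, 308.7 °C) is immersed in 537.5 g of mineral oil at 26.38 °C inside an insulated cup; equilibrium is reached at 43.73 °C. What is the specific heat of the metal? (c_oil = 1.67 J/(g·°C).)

c ≈ 0.339 J/(g·°C)

Energy conservation, ΣQ = 0:
173.6×c×(43.73 − 308.7) + 537.5×1.67×(43.73 − 26.38) = 0
-45999 c = -15574
c = -15574/-45999 ≈ 0.3386 J/(g·°C)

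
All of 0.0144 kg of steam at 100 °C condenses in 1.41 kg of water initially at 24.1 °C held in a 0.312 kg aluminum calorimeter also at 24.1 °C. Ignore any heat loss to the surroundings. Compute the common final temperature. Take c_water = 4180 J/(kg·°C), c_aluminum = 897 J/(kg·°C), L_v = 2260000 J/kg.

Energy conservation, ΣQ = 0:
steam→water at 100 °C releases m L_v = 0.0144×2260000 = 32544
  condensed water 100 °C→T: 60.19(T − 100)
  water warms: 1.41×4180×(T − 24.1) = 5893.8(T − 24.1)
  cup: 279.86(T − 24.1)
6233.9 T = 32544 + 6019.2 + 148785 = 187349
T ≈ 30.05 °C, under the boiling point, so the assumption holds.

T_f ≈ 30.1 °C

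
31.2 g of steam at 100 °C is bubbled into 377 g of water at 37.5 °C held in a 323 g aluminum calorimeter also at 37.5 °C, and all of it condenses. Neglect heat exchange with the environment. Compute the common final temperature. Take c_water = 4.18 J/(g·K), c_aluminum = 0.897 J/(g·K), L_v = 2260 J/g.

Heat gained plus heat lost sum to zero:
latent heat released on condensation: 31.2×2260 = 70512; condensate cools 100→T: 31.2×4.18×(T − 100) = 130.42(T − 100); water warms: 377×4.18×(T − 37.5) = 1575.9(T − 37.5); aluminum cup: 323×0.897×(T − 37.5) = 289.73(T − 37.5)
1996 T = 70512 + 13042 + 69960 = 153513
T ≈ 76.91 °C, under the boiling point, so the assumption holds.

T_f ≈ 76.9 °C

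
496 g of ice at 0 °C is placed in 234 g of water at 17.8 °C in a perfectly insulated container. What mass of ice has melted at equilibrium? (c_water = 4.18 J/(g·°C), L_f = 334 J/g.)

m_melted ≈ 52.1 g

Water can give up m c ΔT = 234×4.18×17.8 = 17411 J before reaching 0 °C.
To melt every bit of ice: 496×334 = 165664 J.
Since 17411 < 165664 J, not all the ice melts; equilibrium is at 0 °C.
m_melt = 17411 / L_f = 52.13 g.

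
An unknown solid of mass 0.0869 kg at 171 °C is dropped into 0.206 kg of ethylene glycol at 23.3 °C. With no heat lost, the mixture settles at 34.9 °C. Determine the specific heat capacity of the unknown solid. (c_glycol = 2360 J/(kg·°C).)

c ≈ 477 J/(kg·°C)

Net heat exchanged in the isolated system is zero:
0.0869·c·(34.9 − 171) + 0.206·2360·(34.9 − 23.3) = 0
-11.83 c = -5639.5
c = -5639.5/-11.83 ≈ 476.8 J/(kg·°C)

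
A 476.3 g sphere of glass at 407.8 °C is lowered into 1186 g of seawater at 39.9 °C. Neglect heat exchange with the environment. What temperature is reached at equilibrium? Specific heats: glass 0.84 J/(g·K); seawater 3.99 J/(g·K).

T_f ≈ 68.6 °C

Energy conservation, ΣQ = 0:
476.3×0.84×(T − 407.8) + 1186×3.99×(T − 39.9) = 0
(400.09 + 4732.1) T = 400.09×407.8 + 4732.1×39.9
T = 351970/5132.2 ≈ 68.58 °C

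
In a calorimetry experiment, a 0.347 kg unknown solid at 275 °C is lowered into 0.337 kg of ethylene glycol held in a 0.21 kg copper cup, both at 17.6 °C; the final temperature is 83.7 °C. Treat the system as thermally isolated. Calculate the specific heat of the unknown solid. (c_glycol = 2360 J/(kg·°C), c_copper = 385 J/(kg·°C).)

c ≈ 872 J/(kg·°C)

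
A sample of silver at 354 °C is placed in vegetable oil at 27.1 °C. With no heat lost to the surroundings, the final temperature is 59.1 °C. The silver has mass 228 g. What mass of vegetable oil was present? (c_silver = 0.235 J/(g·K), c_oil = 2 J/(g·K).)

m ≈ 247 g

|Q_silver| = |Q_oil|:
228·0.235·(354 − 59.1) = m·2·(59.1 − 27.1)
64 m = 15801  ⇒  m ≈ 246.9 g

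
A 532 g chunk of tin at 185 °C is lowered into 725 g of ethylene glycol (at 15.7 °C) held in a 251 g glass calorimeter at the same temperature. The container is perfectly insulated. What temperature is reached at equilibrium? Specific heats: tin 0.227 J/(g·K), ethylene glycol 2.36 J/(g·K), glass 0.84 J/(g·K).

Energy conservation, ΣQ = 0:
532·0.227·(T − 185) + 725·2.36·(T − 15.7) + 251·0.84·(T − 15.7) = 0
120.76(T − 185) + 1711(T − 15.7) + 210.84(T − 15.7) = 0
(120.76 + 1711 + 210.84) T = 120.76·185 + 1711·15.7 + 210.84·15.7
T = 52514/2042.6 ≈ 25.71 °C

T_f ≈ 25.7 °C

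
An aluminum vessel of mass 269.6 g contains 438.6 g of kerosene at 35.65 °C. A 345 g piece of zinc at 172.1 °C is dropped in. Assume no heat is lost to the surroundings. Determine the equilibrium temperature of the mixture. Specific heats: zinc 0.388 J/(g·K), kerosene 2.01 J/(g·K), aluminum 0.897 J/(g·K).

T_f ≈ 50.2 °C

Heat gained plus heat lost sum to zero:
345·0.388·(T − 172.1) + 438.6·2.01·(T − 35.65) + 269.6·0.897·(T − 35.65) = 0
1257.3 T = 63087
T = 63087/1257.3 ≈ 50.18 °C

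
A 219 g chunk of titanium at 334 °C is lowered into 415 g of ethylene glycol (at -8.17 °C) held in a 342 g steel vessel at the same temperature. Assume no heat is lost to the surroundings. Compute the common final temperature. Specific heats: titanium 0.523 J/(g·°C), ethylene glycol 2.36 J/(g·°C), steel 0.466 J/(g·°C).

T_f ≈ 23.1 °C

Conservation of energy gives ΣQ = 0:
219*0.523*(T − 334) + 415*2.36*(T − (-8.17)) + 342*0.466*(T − (-8.17)) = 0
114.54(T − 334) + 979.4(T − (-8.17)) + 159.37(T − (-8.17)) = 0
1253.3 T = 28952
T = 28952 / 1253.3 = 23.1 °C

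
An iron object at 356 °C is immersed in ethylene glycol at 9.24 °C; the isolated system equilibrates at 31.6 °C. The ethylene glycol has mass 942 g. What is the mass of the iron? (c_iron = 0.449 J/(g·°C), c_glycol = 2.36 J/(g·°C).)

Taking heat into each body as positive, Σ m c ΔT = 0:
m·0.449·(31.6 − 356) + 942·2.36·(31.6 − 9.24) = 0
-145.66 m = -49709
m = -49709/-145.66 ≈ 341.3 g

m ≈ 341 g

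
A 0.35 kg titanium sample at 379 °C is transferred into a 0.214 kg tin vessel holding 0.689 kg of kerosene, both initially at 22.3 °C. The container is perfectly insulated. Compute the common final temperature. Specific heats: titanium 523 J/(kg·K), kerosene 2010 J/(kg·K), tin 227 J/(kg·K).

T_f ≈ 62.7 °C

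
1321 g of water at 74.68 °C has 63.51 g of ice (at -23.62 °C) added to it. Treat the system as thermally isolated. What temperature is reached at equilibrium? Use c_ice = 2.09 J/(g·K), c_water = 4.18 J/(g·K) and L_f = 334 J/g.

Setting the total heat transfer to zero:
ice -23.62→0 °C: 63.51×2.09×23.62 = 3135.2; fusion: m_ice L_f = 63.51×334 = 21212; warm the meltwater: 265.47 T; water cools: 1321×4.18×(T − 74.68) = 5521.8(T − 74.68)
5787.3 T = 412367 − 24348 = 388019
T ≈ 67.05 °C. Since T > 0 °C, the all-ice-melts assumption holds.

T_f ≈ 67.0 °C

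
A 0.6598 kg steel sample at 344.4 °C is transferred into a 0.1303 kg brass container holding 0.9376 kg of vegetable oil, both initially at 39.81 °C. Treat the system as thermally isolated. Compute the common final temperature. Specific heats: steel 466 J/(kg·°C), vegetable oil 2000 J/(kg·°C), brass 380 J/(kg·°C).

T_f ≈ 81.8 °C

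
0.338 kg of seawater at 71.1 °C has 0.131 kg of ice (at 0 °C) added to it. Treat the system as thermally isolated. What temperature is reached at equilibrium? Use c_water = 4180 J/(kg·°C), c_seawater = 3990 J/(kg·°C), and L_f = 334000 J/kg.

T_f ≈ 27.5 °C

Energy conservation, ΣQ = 0:
fusion: m_ice L_f = 0.131·334000 = 43754
  warm the meltwater: 547.58 T
  seawater: 1348.6(T − 71.1)
1896.2 T = 95887 − 43754 = 52133
T ≈ 27.49 °C — above 0 °C, consistent with complete melting.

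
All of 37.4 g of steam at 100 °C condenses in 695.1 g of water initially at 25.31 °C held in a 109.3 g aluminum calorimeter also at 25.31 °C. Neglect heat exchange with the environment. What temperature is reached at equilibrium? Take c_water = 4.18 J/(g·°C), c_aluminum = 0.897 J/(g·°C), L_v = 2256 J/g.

Taking heat into each body as positive, Σ m c ΔT = 0:
latent heat released on condensation: 37.4·2256 = 84374; condensed water 100 °C→T: 156.33(T − 100); water warms: 695.1·4.18·(T − 25.31) = 2905.5(T − 25.31); aluminum cup: 109.3·0.897·(T − 25.31) = 98.04(T − 25.31)
3159.9 T = 84374 + 15633 + 76020 = 176028
T ≈ 55.71 °C — below 100 °C, confirming all the steam condensed.

T_f ≈ 55.7 °C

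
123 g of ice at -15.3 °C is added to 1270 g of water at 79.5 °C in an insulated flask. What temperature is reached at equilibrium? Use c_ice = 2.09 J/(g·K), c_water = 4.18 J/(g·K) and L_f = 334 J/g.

Energy conservation, ΣQ = 0:
warm ice to 0 °C: 123·2.09·(0 − (-15.3)) = 3933.2
  melt ice: 123·334 = 41082
  meltwater 0→T: 123·4.18·T = 514.14 T
  water cools: 1270·4.18·(T − 79.5) = 5308.6(T − 79.5)
5822.7 T = 422034 − 45015 = 377019
T ≈ 64.75 °C. Since T > 0 °C, the all-ice-melts assumption holds.

T_f ≈ 64.7 °C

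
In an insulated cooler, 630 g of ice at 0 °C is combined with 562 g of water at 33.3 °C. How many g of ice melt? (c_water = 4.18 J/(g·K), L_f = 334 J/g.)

Heat available from the water dropping to 0 °C: 562×4.18×33.3 = 78227 J.
Melting all 630 g of ice would need 630×334 = 210420 J.
78227 J < 210420 J, so only part of the ice melts and the system sits at 0 °C.
m_melted×334 = 78227  ⇒  m_melted ≈ 234.2 g.

m_melted ≈ 234 g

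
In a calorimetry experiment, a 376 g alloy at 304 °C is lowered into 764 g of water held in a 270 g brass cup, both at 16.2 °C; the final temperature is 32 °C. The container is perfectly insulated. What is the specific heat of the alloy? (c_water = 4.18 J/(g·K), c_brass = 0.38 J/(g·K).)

c ≈ 0.509 J/(g·K)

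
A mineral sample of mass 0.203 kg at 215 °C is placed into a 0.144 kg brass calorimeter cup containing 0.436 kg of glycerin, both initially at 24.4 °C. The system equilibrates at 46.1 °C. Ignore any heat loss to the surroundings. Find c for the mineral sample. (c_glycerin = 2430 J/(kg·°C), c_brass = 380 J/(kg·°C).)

c ≈ 705 J/(kg·°C)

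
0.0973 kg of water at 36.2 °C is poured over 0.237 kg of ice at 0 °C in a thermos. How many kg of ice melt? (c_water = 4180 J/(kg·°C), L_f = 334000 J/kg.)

m_melted ≈ 0.0441 kg

Cooling the water to 0 °C releases 0.0973×4180×36.2 = 14723 J.
To melt every bit of ice: 0.237×334000 = 79158 J.
Since 14723 < 79158 J, not all the ice melts; equilibrium is at 0 °C.
m_melt = 14723 / L_f = 0.04408 kg.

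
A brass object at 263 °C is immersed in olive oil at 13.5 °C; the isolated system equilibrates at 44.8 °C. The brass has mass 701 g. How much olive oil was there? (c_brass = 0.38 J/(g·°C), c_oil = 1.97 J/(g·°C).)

Heat gained plus heat lost sum to zero:
701×0.38×(44.8 − 263) + m×1.97×(44.8 − 13.5) = 0
61.66 m = 58124
m = 58124/61.66 ≈ 942.6 g

m ≈ 943 g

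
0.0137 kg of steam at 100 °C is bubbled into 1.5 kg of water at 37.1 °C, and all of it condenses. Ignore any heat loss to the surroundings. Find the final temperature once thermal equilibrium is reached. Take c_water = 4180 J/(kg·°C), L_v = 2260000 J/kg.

T_f ≈ 42.6 °C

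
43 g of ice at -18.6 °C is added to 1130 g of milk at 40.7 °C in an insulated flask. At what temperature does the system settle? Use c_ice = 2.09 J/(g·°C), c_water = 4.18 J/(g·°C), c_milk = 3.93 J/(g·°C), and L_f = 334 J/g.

T_f ≈ 35.6 °C

Let T be the final temperature. ΣQ_i = 0:
warm ice to 0 °C: 43·2.09·(0 − (-18.6)) = 1671.6
  fusion: m_ice L_f = 43·334 = 14362
  meltwater 0→T: 43·4.18·T = 179.74 T
  milk cools: 1130·3.93·(T − 40.7) = 4440.9(T − 40.7)
4620.6 T = 180745 − 16034 = 164711
T ≈ 35.65 °C (positive, so assuming full melt was valid).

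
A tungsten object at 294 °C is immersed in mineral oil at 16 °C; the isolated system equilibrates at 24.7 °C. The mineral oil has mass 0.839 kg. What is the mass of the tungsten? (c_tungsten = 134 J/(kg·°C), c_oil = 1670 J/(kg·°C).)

|Q_tungsten| = |Q_oil|:
m×134×(294 − 24.7) = 0.839×1670×(24.7 − 16)
36086 m = 12190  ⇒  m ≈ 0.3378 kg

m ≈ 0.338 kg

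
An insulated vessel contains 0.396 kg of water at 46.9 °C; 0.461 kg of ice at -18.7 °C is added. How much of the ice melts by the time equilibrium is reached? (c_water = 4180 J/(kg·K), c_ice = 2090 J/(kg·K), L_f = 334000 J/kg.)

m_melted ≈ 0.178 kg

Heat available from the water dropping to 0 °C: 0.396·4180·46.9 = 77633 J.
Warming the ice to 0 °C takes 0.461·2090·18.7 = 18017 J, leaving 59615 J for melting.
To melt every bit of ice: 0.461·334000 = 153974 J.
That's not enough to melt it all — equilibrium is at 0 °C with ice remaining.
Mass melted = 59615/334000 ≈ 0.1785 kg.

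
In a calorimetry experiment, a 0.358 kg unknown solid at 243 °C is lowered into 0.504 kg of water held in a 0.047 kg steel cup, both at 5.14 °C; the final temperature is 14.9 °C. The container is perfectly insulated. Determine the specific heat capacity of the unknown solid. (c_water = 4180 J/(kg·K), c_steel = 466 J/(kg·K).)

Net heat exchanged in the isolated system is zero:
0.358·c·(14.9 − 243) + 0.504·4180·(14.9 − 5.14) + 0.047·466·(14.9 − 5.14) = 0
-81.66 c = -20775
c = -20775/-81.66 ≈ 254.4 J/(kg·K)

c ≈ 254 J/(kg·K)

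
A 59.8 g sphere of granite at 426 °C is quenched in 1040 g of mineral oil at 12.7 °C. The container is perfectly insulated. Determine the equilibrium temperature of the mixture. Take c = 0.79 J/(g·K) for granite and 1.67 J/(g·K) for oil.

T_f ≈ 23.6 °C

Energy conservation, ΣQ = 0:
59.8*0.79*(T − 426) + 1040*1.67*(T − 12.7) = 0
47.24(T − 426) + 1736.8(T − 12.7) = 0
(47.24 + 1736.8) T = 47.24*426 + 1736.8*12.7
T = 42182 / 1784 = 23.6 °C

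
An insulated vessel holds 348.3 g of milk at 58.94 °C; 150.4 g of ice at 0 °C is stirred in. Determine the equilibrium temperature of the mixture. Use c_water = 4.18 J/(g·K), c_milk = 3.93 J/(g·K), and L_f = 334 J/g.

Energy balance with sensible and latent terms:
fusion: m_ice L_f = 150.4×334 = 50234; warm the meltwater: 628.67 T; milk cools: 348.3×3.93×(T − 58.94) = 1368.8(T − 58.94)
1997.5 T = 80678 − 50234 = 30445
T ≈ 15.24 °C. Since T > 0 °C, the all-ice-melts assumption holds.

T_f ≈ 15.2 °C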